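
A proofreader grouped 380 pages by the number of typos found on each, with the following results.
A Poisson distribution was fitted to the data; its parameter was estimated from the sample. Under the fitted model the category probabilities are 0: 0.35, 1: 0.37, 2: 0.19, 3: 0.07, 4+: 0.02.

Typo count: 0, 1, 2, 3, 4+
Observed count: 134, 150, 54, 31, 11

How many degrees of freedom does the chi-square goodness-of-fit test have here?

3

There are k = 5 categories and 1 parameter estimated from the data, so df = 5 − 1 − 1 = 3.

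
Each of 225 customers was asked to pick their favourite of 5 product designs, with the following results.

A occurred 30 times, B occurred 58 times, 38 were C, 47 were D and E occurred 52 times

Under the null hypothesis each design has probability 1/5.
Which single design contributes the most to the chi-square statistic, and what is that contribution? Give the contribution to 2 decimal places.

Under H₀ each category has probability 1/5, so each expected count is 225/5 = 45.
A: (30 − 45)²/45 = 225/45 = 5.000
B: (58 − 45)²/45 = 169/45 = 3.756
C: (38 − 45)²/45 = 49/45 = 1.089
D: (47 − 45)²/45 = 4/45 = 0.089
E: (52 − 45)²/45 = 49/45 = 1.089
The largest term is for A: 5.00.

A, 5.00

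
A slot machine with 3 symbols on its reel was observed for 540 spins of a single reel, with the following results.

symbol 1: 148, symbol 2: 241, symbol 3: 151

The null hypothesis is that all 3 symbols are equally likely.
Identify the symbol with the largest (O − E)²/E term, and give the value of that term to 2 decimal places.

symbol 2, 20.67

Expected count for each of the 3 categories: 540/3 = 180.
cat           O        E   (O−E)²/E
symbol 1    148      180      5.689
symbol 2    241      180     20.672
symbol 3    151      180      4.672
The largest term is for symbol 2: 20.67.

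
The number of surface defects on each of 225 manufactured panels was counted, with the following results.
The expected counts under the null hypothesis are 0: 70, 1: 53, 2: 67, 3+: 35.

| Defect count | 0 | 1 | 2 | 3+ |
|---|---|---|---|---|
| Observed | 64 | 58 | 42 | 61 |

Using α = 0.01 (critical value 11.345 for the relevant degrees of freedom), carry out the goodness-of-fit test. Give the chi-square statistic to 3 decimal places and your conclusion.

29.629; reject

χ² = (64−70)²/70 + (58−53)²/53 + (42−67)²/67 + (61−35)²/35
   = 0.5143 + 0.4717 + 9.3284 + 19.3143
Sum = 29.629
df = 3. Since 29.629 > 11.345, we reject H₀.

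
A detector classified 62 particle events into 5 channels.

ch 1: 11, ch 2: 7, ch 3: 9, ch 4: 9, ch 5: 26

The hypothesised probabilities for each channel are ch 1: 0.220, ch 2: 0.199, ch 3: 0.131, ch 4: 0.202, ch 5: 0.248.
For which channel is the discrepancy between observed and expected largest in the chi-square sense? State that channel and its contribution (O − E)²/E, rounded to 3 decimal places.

ch 5, 7.341

Expected counts E_i = n·p_i: 62×0.220 = 13.64, 62×0.199 = 12.338, 62×0.131 = 8.122, 62×0.202 = 12.524, 62×0.248 = 15.376.
cat         O        E   (O−E)²/E
ch 1       11    13.64     0.5110
ch 2        7   12.338     2.3095
ch 3        9    8.122     0.0949
ch 4        9   12.524     0.9916
ch 5       26   15.376     7.3406
The largest term is for ch 5: 7.341.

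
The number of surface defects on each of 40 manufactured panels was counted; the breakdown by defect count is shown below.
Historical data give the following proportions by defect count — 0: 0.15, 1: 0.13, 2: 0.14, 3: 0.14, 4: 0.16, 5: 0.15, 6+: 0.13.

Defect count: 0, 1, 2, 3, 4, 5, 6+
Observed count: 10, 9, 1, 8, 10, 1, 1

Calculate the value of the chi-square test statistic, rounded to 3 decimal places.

Expected counts E_i = n·p_i: 40×0.15 = 6, 40×0.13 = 5.2, 40×0.14 = 5.6, 40×0.14 = 5.6, 40×0.16 = 6.4, 40×0.15 = 6, 40×0.13 = 5.2.
cat         O        E   (O−E)²/E
0          10        6     2.6667
1           9      5.2     2.7769
2           1      5.6     3.7786
3           8      5.6     1.0286
4          10      6.4     2.0250
5           1        6     4.1667
6+          1      5.2     3.3923
Sum = 19.835

19.835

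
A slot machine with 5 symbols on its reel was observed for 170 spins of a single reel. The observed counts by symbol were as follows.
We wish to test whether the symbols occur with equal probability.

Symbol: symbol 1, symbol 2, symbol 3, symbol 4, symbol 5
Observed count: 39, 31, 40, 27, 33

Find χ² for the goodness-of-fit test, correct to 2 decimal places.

3.53

Expected count for each of the 5 categories: 170/5 = 34.
χ² = (39−34)²/34 + (31−34)²/34 + (40−34)²/34 + (27−34)²/34 + (33−34)²/34
   = 0.735 + 0.265 + 1.059 + 1.441 + 0.029
Sum = 3.53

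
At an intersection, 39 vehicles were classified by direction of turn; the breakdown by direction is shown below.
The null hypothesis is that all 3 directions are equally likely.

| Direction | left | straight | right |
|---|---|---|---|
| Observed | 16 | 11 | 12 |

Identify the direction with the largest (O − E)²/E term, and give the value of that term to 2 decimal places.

Expected count for each of the 3 categories: 39/3 = 13.
left: (16 − 13)²/13 = 9/13 = 0.692
straight: (11 − 13)²/13 = 4/13 = 0.308
right: (12 − 13)²/13 = 1/13 = 0.077
The largest term is for left: 0.69.

left, 0.69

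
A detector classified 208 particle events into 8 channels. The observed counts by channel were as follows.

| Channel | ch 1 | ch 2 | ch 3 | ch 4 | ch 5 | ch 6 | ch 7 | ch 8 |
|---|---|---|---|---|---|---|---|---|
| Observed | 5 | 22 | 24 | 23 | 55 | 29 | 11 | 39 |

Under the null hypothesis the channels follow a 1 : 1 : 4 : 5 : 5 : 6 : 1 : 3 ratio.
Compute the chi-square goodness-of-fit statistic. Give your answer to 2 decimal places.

Ratio total = 26. Expected counts: 208×1/26 = 8, 208×1/26 = 8, 208×4/26 = 32, 208×5/26 = 40, 208×5/26 = 40, 208×6/26 = 48, 208×1/26 = 8, 208×3/26 = 24.
ch 1: (5 − 8)²/8 = 9/8 = 1.125
ch 2: (22 − 8)²/8 = 196/8 = 24.500
ch 3: (24 − 32)²/32 = 64/32 = 2.000
ch 4: (23 − 40)²/40 = 289/40 = 7.225
ch 5: (55 − 40)²/40 = 225/40 = 5.625
ch 6: (29 − 48)²/48 = 361/48 = 7.521
ch 7: (11 − 8)²/8 = 9/8 = 1.125
ch 8: (39 − 24)²/24 = 225/24 = 9.375
Sum = 58.50

58.50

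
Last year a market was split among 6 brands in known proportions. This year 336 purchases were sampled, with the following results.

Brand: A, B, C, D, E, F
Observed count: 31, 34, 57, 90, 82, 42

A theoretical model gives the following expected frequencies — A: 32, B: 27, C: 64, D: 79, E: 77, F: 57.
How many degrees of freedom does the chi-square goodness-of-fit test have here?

There are k = 6 categories and no parameters were estimated from the data, so df = 6 − 1 = 5.

5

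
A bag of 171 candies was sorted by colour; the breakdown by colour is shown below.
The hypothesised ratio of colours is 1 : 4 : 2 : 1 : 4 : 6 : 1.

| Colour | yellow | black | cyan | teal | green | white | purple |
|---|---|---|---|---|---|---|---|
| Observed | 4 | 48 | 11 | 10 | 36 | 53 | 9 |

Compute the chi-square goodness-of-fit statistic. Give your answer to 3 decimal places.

9.630

Ratio total = 19. Expected counts: 171×1/19 = 9, 171×4/19 = 36, 171×2/19 = 18, 171×1/19 = 9, 171×4/19 = 36, 171×6/19 = 54, 171×1/19 = 9.
yellow: (4 − 9)²/9 = 25/9 = 2.7778
black: (48 − 36)²/36 = 144/36 = 4.0000
cyan: (11 − 18)²/18 = 49/18 = 2.7222
teal: (10 − 9)²/9 = 1/9 = 0.1111
green: (36 − 36)²/36 = 0/36 = 0.0000
white: (53 − 54)²/54 = 1/54 = 0.0185
purple: (9 − 9)²/9 = 0/9 = 0.0000
Sum = 9.630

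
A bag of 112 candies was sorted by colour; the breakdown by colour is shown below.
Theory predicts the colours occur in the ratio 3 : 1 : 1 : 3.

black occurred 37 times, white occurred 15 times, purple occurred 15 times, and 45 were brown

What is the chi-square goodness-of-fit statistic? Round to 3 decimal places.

Ratio total = 8. Expected counts: 112×3/8 = 42, 112×1/8 = 14, 112×1/8 = 14, 112×3/8 = 42.
cat         O        E   (O−E)²/E
black      37       42     0.5952
white      15       14     0.0714
purple     15       14     0.0714
brown      45       42     0.2143
Sum = 0.952

0.952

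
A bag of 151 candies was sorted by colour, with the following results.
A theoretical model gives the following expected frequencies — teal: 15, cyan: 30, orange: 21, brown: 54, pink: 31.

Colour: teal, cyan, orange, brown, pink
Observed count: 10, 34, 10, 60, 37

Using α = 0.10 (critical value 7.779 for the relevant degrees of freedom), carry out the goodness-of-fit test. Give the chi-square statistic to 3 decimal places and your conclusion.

9.790; reject

teal: (10 − 15)²/15 = 25/15 = 1.6667
cyan: (34 − 30)²/30 = 16/30 = 0.5333
orange: (10 − 21)²/21 = 121/21 = 5.7619
brown: (60 − 54)²/54 = 36/54 = 0.6667
pink: (37 − 31)²/31 = 36/31 = 1.1613
Sum = 9.790
df = 4. Since 9.790 > 7.779, we reject H₀.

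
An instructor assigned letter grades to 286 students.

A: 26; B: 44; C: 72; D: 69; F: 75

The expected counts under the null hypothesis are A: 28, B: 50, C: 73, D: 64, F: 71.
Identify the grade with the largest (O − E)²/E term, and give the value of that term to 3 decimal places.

cat         O        E   (O−E)²/E
A          26       28     0.1429
B          44       50     0.7200
C          72       73     0.0137
D          69       64     0.3906
F          75       71     0.2254
The largest term is for B: 0.720.

B, 0.720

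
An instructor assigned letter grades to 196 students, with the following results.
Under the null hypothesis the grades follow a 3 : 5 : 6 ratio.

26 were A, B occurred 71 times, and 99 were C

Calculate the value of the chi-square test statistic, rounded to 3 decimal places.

Ratio total = 14. Expected counts: 196×3/14 = 42, 196×5/14 = 70, 196×6/14 = 84.
A: (26 − 42)²/42 = 256/42 = 6.0952
B: (71 − 70)²/70 = 1/70 = 0.0143
C: (99 − 84)²/84 = 225/84 = 2.6786
Sum = 8.788

8.788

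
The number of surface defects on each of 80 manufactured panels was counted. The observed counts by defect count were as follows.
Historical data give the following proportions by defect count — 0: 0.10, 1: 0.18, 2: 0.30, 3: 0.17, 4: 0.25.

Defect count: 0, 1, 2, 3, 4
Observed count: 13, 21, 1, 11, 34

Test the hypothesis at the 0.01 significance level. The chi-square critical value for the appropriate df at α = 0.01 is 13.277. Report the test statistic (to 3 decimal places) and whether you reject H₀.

Expected counts E_i = n·p_i: 80×0.10 = 8, 80×0.18 = 14.4, 80×0.30 = 24, 80×0.17 = 13.6, 80×0.25 = 20.
0: (13 − 8)²/8 = 25/8 = 3.1250
1: (21 − 14.4)²/14.4 = 43.56/14.4 = 3.0250
2: (1 − 24)²/24 = 529/24 = 22.0417
3: (11 − 13.6)²/13.6 = 6.76/13.6 = 0.4971
4: (34 − 20)²/20 = 196/20 = 9.8000
Sum = 38.489
df = 4. Since 38.489 > 13.277, we reject H₀.

38.489; reject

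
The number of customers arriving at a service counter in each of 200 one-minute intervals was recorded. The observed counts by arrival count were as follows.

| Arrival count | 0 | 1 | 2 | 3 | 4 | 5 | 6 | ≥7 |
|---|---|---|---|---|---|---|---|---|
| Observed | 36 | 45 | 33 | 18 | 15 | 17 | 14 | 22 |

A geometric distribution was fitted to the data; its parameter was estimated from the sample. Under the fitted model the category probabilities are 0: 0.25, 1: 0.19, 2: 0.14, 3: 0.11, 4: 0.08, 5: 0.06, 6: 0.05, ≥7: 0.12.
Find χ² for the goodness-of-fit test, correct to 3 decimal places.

Expected counts E_i = n·p_i: 200×0.25 = 50, 200×0.19 = 38, 200×0.14 = 28, 200×0.11 = 22, 200×0.08 = 16, 200×0.06 = 12, 200×0.05 = 10, 200×0.12 = 24.
cat         O        E   (O−E)²/E
0          36       50     3.9200
1          45       38     1.2895
2          33       28     0.8929
3          18       22     0.7273
4          15       16     0.0625
5          17       12     2.0833
6          14       10     1.6000
≥7         22       24     0.1667
Sum = 10.742

10.742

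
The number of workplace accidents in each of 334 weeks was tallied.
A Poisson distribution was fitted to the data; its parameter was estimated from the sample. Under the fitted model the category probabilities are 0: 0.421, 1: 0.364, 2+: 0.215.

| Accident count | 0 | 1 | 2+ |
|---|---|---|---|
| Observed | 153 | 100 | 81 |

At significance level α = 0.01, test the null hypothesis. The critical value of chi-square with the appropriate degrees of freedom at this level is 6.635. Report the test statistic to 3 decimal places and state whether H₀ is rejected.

Expected counts E_i = n·p_i: 334×0.421 = 140.614, 334×0.364 = 121.576, 334×0.215 = 71.81.
cat         O        E   (O−E)²/E
0         153  140.614     1.0910
1         100  121.576     3.8291
2+         81    71.81     1.1761
Sum = 6.096
df = 1. Since 6.096 < 6.635, we do not reject H₀.

6.096; do not reject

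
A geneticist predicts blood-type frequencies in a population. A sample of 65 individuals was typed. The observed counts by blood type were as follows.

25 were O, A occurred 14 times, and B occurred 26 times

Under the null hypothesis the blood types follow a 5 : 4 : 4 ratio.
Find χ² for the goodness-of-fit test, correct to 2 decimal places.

Ratio total = 13. Expected counts: 65×5/13 = 25, 65×4/13 = 20, 65×4/13 = 20.
χ² = (25−25)²/25 + (14−20)²/20 + (26−20)²/20
   = 0.000 + 1.800 + 1.800
Sum = 3.60

3.60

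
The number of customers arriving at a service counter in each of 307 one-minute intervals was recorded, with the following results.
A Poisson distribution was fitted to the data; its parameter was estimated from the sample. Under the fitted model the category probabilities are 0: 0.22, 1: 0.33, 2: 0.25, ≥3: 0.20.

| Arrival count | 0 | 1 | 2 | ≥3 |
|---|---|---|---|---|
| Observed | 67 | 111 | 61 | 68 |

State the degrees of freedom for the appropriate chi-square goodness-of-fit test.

There are k = 4 categories and 1 parameter estimated from the data, so df = 4 − 1 − 1 = 2.

2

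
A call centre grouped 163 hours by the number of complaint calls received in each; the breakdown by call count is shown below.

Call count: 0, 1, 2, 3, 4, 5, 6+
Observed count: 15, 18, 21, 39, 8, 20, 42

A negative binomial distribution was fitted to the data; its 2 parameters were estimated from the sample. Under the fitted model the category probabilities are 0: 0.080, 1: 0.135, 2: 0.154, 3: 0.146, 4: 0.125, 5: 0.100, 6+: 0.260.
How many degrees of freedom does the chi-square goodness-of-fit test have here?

4

There are k = 7 categories and 2 parameters estimated from the data, so df = 7 − 1 − 2 = 4.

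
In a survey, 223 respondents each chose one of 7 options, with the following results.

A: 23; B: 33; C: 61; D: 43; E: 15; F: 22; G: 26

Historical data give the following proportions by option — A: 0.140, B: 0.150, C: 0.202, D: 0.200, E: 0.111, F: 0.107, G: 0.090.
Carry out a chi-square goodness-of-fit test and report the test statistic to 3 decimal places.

13.618

Expected counts E_i = n·p_i: 223×0.140 = 31.22, 223×0.150 = 33.45, 223×0.202 = 45.046, 223×0.200 = 44.6, 223×0.111 = 24.753, 223×0.107 = 23.861, 223×0.090 = 20.07.
cat         O        E   (O−E)²/E
A          23    31.22     2.1643
B          33    33.45     0.0061
C          61   45.046     5.6504
D          43     44.6     0.0574
E          15   24.753     3.8428
F          22   23.861     0.1451
G          26    20.07     1.7521
Sum = 13.618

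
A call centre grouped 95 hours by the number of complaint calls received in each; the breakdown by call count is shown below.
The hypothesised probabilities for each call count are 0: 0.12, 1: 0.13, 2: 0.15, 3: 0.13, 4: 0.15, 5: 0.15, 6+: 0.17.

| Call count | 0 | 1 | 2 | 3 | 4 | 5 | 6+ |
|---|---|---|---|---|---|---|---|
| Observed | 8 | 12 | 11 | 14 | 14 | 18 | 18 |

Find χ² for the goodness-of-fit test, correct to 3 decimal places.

Expected counts E_i = n·p_i: 95×0.12 = 11.4, 95×0.13 = 12.35, 95×0.15 = 14.25, 95×0.13 = 12.35, 95×0.15 = 14.25, 95×0.15 = 14.25, 95×0.17 = 16.15.
0: (8 − 11.4)²/11.4 = 11.56/11.4 = 1.0140
1: (12 − 12.35)²/12.35 = 0.1225/12.35 = 0.0099
2: (11 − 14.25)²/14.25 = 10.5625/14.25 = 0.7412
3: (14 − 12.35)²/12.35 = 2.7225/12.35 = 0.2204
4: (14 − 14.25)²/14.25 = 0.0625/14.25 = 0.0044
5: (18 − 14.25)²/14.25 = 14.0625/14.25 = 0.9868
6+: (18 − 16.15)²/16.15 = 3.4225/16.15 = 0.2119
Sum = 3.189

3.189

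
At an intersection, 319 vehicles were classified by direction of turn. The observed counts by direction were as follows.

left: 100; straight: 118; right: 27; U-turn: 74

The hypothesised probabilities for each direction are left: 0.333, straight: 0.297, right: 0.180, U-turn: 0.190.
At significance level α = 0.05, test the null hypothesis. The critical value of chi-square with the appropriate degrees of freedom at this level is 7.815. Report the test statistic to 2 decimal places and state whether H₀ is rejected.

25.15; reject

Expected counts E_i = n·p_i: 319×0.333 = 106.227, 319×0.297 = 94.743, 319×0.180 = 57.42, 319×0.190 = 60.61.
left: (100 − 106.227)²/106.227 = 38.775529/106.227 = 0.365
straight: (118 − 94.743)²/94.743 = 540.888049/94.743 = 5.709
right: (27 − 57.42)²/57.42 = 925.3764/57.42 = 16.116
U-turn: (74 − 60.61)²/60.61 = 179.2921/60.61 = 2.958
Sum = 25.15
df = 3. Since 25.15 > 7.815, we reject H₀.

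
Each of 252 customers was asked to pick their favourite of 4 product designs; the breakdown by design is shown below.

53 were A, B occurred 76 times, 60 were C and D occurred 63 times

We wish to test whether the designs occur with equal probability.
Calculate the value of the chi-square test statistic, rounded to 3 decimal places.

4.413

Under H₀ each category has probability 1/4, so each expected count is 252/4 = 63.
χ² = (53−63)²/63 + (76−63)²/63 + (60−63)²/63 + (63−63)²/63
   = 1.5873 + 2.6825 + 0.1429 + 0.0000
Sum = 4.413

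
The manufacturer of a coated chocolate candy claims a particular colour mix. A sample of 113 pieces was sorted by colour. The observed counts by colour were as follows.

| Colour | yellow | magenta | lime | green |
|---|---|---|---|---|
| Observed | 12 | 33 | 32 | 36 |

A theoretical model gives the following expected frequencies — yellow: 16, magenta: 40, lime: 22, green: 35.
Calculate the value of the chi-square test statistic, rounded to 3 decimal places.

yellow: (12 − 16)²/16 = 16/16 = 1.0000
magenta: (33 − 40)²/40 = 49/40 = 1.2250
lime: (32 − 22)²/22 = 100/22 = 4.5455
green: (36 − 35)²/35 = 1/35 = 0.0286
Sum = 6.799

6.799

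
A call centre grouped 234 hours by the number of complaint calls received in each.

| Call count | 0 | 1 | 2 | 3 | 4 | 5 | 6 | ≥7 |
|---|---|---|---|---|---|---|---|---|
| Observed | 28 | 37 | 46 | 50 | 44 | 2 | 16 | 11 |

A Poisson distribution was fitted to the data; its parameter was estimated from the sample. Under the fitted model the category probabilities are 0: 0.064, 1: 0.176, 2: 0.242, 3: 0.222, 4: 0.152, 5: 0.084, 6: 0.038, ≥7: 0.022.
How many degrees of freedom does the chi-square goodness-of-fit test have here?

6

There are k = 8 categories and 1 parameter estimated from the data, so df = 8 − 1 − 1 = 6.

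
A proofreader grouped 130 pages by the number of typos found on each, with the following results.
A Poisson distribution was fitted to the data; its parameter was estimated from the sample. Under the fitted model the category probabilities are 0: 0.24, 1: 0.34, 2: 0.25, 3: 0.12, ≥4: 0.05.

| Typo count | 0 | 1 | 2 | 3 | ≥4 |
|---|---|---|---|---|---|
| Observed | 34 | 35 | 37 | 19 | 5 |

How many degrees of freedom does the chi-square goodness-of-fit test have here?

3

There are k = 5 categories and 1 parameter estimated from the data, so df = 5 − 1 − 1 = 3.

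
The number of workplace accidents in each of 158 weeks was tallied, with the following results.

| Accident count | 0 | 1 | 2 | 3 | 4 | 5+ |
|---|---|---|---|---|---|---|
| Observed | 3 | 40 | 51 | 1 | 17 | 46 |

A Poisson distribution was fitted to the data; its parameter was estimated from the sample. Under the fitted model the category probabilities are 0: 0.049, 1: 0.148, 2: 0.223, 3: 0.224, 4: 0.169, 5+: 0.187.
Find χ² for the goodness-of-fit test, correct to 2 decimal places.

67.87

Expected counts E_i = n·p_i: 158×0.049 = 7.742, 158×0.148 = 23.384, 158×0.223 = 35.234, 158×0.224 = 35.392, 158×0.169 = 26.702, 158×0.187 = 29.546.
0: (3 − 7.742)²/7.742 = 22.486564/7.742 = 2.904
1: (40 − 23.384)²/23.384 = 276.091456/23.384 = 11.807
2: (51 − 35.234)²/35.234 = 248.566756/35.234 = 7.055
3: (1 − 35.392)²/35.392 = 1182.809664/35.392 = 33.420
4: (17 − 26.702)²/26.702 = 94.128804/26.702 = 3.525
5+: (46 − 29.546)²/29.546 = 270.734116/29.546 = 9.163
Sum = 67.87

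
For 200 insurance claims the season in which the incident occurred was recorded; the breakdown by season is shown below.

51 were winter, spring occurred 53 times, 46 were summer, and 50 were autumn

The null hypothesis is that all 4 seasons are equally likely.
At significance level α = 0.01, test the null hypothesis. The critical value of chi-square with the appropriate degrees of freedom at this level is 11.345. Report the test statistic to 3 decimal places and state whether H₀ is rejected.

0.520; do not reject

Expected count for each of the 4 categories: 200/4 = 50.
χ² = (51−50)²/50 + (53−50)²/50 + (46−50)²/50 + (50−50)²/50
   = 0.0200 + 0.1800 + 0.3200 + 0.0000
Sum = 0.520
df = 3. Since 0.520 < 11.345, we do not reject H₀.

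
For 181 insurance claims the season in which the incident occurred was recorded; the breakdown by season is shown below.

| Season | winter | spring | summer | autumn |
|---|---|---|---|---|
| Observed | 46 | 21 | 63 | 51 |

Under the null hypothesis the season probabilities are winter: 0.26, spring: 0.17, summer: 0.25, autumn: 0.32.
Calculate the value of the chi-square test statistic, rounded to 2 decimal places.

Expected counts E_i = n·p_i: 181×0.26 = 47.06, 181×0.17 = 30.77, 181×0.25 = 45.25, 181×0.32 = 57.92.
cat         O        E   (O−E)²/E
winter     46    47.06      0.024
spring     21    30.77      3.102
summer     63    45.25      6.963
autumn     51    57.92      0.827
Sum = 10.92

10.92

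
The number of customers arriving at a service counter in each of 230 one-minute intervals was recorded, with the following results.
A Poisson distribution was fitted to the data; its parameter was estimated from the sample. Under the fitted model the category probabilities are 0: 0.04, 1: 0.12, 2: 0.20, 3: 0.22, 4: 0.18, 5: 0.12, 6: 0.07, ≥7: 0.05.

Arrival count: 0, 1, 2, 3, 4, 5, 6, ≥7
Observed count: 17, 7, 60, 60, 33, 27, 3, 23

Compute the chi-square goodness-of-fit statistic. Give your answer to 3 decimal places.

51.872

Expected counts E_i = n·p_i: 230×0.04 = 9.2, 230×0.12 = 27.6, 230×0.20 = 46, 230×0.22 = 50.6, 230×0.18 = 41.4, 230×0.12 = 27.6, 230×0.07 = 16.1, 230×0.05 = 11.5.
χ² = (17−9.2)²/9.2 + (7−27.6)²/27.6 + (60−46)²/46 + (60−50.6)²/50.6 + (33−41.4)²/41.4 + (27−27.6)²/27.6 + (3−16.1)²/16.1 + (23−11.5)²/11.5
   = 6.6130 + 15.3754 + 4.2609 + 1.7462 + 1.7043 + 0.0130 + 10.6590 + 11.5000
Sum = 51.872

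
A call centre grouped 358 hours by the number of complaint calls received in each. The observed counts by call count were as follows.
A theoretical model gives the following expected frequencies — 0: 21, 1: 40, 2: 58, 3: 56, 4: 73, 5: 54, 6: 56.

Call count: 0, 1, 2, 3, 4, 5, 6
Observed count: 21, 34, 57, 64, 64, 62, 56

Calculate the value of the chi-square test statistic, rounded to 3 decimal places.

4.355

cat         O        E   (O−E)²/E
0          21       21     0.0000
1          34       40     0.9000
2          57       58     0.0172
3          64       56     1.1429
4          64       73     1.1096
5          62       54     1.1852
6          56       56     0.0000
Sum = 4.355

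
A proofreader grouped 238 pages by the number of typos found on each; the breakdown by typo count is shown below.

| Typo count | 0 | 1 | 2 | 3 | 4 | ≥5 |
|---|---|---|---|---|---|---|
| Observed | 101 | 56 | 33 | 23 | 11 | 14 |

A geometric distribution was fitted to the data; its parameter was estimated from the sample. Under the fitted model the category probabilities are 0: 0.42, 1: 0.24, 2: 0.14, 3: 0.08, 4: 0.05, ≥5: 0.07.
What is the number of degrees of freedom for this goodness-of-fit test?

4

There are k = 6 categories and 1 parameter estimated from the data, so df = 6 − 1 − 1 = 4.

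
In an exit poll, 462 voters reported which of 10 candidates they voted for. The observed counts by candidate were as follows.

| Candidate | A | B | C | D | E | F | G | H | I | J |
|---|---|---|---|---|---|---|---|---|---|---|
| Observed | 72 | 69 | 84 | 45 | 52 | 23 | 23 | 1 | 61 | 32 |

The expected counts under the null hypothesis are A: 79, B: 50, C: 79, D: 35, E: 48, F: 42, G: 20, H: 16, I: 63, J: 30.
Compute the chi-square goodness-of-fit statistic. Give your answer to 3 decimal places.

χ² = (72−79)²/79 + (69−50)²/50 + (84−79)²/79 + (45−35)²/35 + (52−48)²/48 + (23−42)²/42 + (23−20)²/20 + (1−16)²/16 + (61−63)²/63 + (32−30)²/30
   = 0.6203 + 7.2200 + 0.3165 + 2.8571 + 0.3333 + 8.5952 + 0.4500 + 14.0625 + 0.0635 + 0.1333
Sum = 34.652

34.652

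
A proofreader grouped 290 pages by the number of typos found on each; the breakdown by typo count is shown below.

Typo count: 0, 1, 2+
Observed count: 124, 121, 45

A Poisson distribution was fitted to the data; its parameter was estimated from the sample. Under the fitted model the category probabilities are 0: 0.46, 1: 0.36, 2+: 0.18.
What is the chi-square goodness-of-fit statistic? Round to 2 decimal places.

4.29

Expected counts E_i = n·p_i: 290×0.46 = 133.4, 290×0.36 = 104.4, 290×0.18 = 52.2.
χ² = (124−133.4)²/133.4 + (121−104.4)²/104.4 + (45−52.2)²/52.2
   = 0.662 + 2.639 + 0.993
Sum = 4.29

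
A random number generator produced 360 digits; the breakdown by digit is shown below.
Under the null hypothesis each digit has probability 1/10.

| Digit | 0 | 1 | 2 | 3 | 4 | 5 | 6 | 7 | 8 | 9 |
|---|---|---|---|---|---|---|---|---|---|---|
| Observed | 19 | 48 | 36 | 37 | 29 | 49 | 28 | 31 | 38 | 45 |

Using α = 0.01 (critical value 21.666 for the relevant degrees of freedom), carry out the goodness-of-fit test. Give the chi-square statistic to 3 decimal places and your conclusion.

22.944; reject

Under H₀ each category has probability 1/10, so each expected count is 360/10 = 36.
0: (19 − 36)²/36 = 289/36 = 8.0278
1: (48 − 36)²/36 = 144/36 = 4.0000
2: (36 − 36)²/36 = 0/36 = 0.0000
3: (37 − 36)²/36 = 1/36 = 0.0278
4: (29 − 36)²/36 = 49/36 = 1.3611
5: (49 − 36)²/36 = 169/36 = 4.6944
6: (28 − 36)²/36 = 64/36 = 1.7778
7: (31 − 36)²/36 = 25/36 = 0.6944
8: (38 − 36)²/36 = 4/36 = 0.1111
9: (45 − 36)²/36 = 81/36 = 2.2500
Sum = 22.944
df = 9. Since 22.944 > 21.666, we reject H₀.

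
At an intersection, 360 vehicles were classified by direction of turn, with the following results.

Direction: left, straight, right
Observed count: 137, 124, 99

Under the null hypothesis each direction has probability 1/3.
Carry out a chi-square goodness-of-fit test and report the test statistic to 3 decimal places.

Under H₀ each category has probability 1/3, so each expected count is 360/3 = 120.
cat           O        E   (O−E)²/E
left        137      120     2.4083
straight    124      120     0.1333
right        99      120     3.6750
Sum = 6.217

6.217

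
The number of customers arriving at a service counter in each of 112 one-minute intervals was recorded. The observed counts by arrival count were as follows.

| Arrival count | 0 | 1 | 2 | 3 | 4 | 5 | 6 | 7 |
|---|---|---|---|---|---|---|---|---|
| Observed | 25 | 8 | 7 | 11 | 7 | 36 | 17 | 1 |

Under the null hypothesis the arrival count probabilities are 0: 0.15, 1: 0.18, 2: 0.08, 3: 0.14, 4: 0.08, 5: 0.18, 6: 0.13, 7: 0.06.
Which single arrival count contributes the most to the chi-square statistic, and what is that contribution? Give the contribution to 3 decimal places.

Expected counts E_i = n·p_i: 112×0.15 = 16.8, 112×0.18 = 20.16, 112×0.08 = 8.96, 112×0.14 = 15.68, 112×0.08 = 8.96, 112×0.18 = 20.16, 112×0.13 = 14.56, 112×0.06 = 6.72.
χ² = (25−16.8)²/16.8 + (8−20.16)²/20.16 + (7−8.96)²/8.96 + (11−15.68)²/15.68 + (7−8.96)²/8.96 + (36−20.16)²/20.16 + (17−14.56)²/14.56 + (1−6.72)²/6.72
   = 4.0024 + 7.3346 + 0.4288 + 1.3968 + 0.4288 + 12.4457 + 0.4089 + 4.8688
The largest term is for 5: 12.446.

5, 12.446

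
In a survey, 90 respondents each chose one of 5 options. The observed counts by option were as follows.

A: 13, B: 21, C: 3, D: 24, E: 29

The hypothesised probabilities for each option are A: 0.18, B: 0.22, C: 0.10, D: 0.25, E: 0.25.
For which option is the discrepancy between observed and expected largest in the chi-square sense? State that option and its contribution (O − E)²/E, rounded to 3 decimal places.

Expected counts E_i = n·p_i: 90×0.18 = 16.2, 90×0.22 = 19.8, 90×0.10 = 9, 90×0.25 = 22.5, 90×0.25 = 22.5.
A: (13 − 16.2)²/16.2 = 10.24/16.2 = 0.6321
B: (21 − 19.8)²/19.8 = 1.44/19.8 = 0.0727
C: (3 − 9)²/9 = 36/9 = 4.0000
D: (24 − 22.5)²/22.5 = 2.25/22.5 = 0.1000
E: (29 − 22.5)²/22.5 = 42.25/22.5 = 1.8778
The largest term is for C: 4.000.

C, 4.000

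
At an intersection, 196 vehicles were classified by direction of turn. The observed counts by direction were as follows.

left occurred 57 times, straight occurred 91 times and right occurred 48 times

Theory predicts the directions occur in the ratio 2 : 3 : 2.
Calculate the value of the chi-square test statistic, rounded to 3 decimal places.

Ratio total = 7. Expected counts: 196×2/7 = 56, 196×3/7 = 84, 196×2/7 = 56.
cat           O        E   (O−E)²/E
left         57       56     0.0179
straight     91       84     0.5833
right        48       56     1.1429
Sum = 1.744

1.744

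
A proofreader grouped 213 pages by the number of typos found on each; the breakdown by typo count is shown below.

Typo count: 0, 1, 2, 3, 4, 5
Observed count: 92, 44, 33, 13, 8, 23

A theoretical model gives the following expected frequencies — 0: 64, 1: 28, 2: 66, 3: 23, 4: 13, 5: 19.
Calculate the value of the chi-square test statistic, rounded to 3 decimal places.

cat         O        E   (O−E)²/E
0          92       64    12.2500
1          44       28     9.1429
2          33       66    16.5000
3          13       23     4.3478
4           8       13     1.9231
5          23       19     0.8421
Sum = 45.006

45.006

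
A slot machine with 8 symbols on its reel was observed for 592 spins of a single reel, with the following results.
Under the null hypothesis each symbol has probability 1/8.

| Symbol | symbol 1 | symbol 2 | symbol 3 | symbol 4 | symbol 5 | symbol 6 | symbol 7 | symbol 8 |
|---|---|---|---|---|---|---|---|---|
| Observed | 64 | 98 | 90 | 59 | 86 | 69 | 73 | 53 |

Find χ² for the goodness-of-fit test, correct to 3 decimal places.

Expected count for each of the 8 categories: 592/8 = 74.
χ² = (64−74)²/74 + (98−74)²/74 + (90−74)²/74 + (59−74)²/74 + (86−74)²/74 + (69−74)²/74 + (73−74)²/74 + (53−74)²/74
   = 1.3514 + 7.7838 + 3.4595 + 3.0405 + 1.9459 + 0.3378 + 0.0135 + 5.9595
Sum = 23.892

23.892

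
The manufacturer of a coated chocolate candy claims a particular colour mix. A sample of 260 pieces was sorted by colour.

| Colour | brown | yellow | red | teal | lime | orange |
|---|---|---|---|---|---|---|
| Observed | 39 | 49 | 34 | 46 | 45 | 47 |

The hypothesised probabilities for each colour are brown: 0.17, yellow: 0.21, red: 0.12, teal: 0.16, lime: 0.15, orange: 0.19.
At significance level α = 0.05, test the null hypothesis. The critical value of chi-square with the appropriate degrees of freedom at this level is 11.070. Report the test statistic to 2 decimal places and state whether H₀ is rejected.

Expected counts E_i = n·p_i: 260×0.17 = 44.2, 260×0.21 = 54.6, 260×0.12 = 31.2, 260×0.16 = 41.6, 260×0.15 = 39, 260×0.19 = 49.4.
cat         O        E   (O−E)²/E
brown      39     44.2      0.612
yellow     49     54.6      0.574
red        34     31.2      0.251
teal       46     41.6      0.465
lime       45       39      0.923
orange     47     49.4      0.117
Sum = 2.94
df = 5. Since 2.94 < 11.070, we do not reject H₀.

2.94; do not reject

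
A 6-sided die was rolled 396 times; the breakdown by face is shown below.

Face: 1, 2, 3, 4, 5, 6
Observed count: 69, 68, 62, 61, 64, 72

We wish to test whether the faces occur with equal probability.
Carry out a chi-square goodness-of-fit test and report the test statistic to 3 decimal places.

1.424

Expected count for each of the 6 categories: 396/6 = 66.
1: (69 − 66)²/66 = 9/66 = 0.1364
2: (68 − 66)²/66 = 4/66 = 0.0606
3: (62 − 66)²/66 = 16/66 = 0.2424
4: (61 − 66)²/66 = 25/66 = 0.3788
5: (64 − 66)²/66 = 4/66 = 0.0606
6: (72 − 66)²/66 = 36/66 = 0.5455
Sum = 1.424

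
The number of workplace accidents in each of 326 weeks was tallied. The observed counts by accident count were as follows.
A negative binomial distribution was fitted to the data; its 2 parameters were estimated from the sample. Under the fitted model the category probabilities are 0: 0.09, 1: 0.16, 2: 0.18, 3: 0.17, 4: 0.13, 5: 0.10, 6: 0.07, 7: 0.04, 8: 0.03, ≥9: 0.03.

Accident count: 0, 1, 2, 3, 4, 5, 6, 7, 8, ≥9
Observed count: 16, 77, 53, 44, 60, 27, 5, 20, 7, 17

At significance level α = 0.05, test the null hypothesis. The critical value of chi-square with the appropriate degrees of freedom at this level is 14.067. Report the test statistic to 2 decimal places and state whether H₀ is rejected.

52.84; reject

Expected counts E_i = n·p_i: 326×0.09 = 29.34, 326×0.16 = 52.16, 326×0.18 = 58.68, 326×0.17 = 55.42, 326×0.13 = 42.38, 326×0.10 = 32.6, 326×0.07 = 22.82, 326×0.04 = 13.04, 326×0.03 = 9.78, 326×0.03 = 9.78.
cat         O        E   (O−E)²/E
0          16    29.34      6.065
1          77    52.16     11.829
2          53    58.68      0.550
3          44    55.42      2.353
4          60    42.38      7.326
5          27     32.6      0.962
6           5    22.82     13.916
7          20    13.04      3.715
8           7     9.78      0.790
≥9         17     9.78      5.330
Sum = 52.84
df = 7. Since 52.84 > 14.067, we reject H₀.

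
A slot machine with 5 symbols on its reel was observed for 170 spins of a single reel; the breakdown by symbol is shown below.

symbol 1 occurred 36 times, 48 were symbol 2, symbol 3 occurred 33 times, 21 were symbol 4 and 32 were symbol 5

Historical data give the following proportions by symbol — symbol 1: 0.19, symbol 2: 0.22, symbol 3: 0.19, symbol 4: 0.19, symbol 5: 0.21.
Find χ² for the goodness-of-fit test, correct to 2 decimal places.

Expected counts E_i = n·p_i: 170×0.19 = 32.3, 170×0.22 = 37.4, 170×0.19 = 32.3, 170×0.19 = 32.3, 170×0.21 = 35.7.
χ² = (36−32.3)²/32.3 + (48−37.4)²/37.4 + (33−32.3)²/32.3 + (21−32.3)²/32.3 + (32−35.7)²/35.7
   = 0.424 + 3.004 + 0.015 + 3.953 + 0.383
Sum = 7.78

7.78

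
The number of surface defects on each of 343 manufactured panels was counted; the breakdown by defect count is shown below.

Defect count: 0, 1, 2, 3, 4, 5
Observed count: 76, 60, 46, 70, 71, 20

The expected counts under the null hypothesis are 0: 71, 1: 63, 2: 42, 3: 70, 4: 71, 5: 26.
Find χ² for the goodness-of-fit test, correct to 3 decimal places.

χ² = (76−71)²/71 + (60−63)²/63 + (46−42)²/42 + (70−70)²/70 + (71−71)²/71 + (20−26)²/26
   = 0.3521 + 0.1429 + 0.3810 + 0.0000 + 0.0000 + 1.3846
Sum = 2.261

2.261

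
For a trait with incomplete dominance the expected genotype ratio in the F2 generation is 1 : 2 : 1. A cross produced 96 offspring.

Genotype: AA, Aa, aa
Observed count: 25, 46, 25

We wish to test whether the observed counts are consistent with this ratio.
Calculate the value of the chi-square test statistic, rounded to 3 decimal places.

Ratio total = 4. Expected counts: 96×1/4 = 24, 96×2/4 = 48, 96×1/4 = 24.
χ² = (25−24)²/24 + (46−48)²/48 + (25−24)²/24
   = 0.0417 + 0.0833 + 0.0417
Sum = 0.167

0.167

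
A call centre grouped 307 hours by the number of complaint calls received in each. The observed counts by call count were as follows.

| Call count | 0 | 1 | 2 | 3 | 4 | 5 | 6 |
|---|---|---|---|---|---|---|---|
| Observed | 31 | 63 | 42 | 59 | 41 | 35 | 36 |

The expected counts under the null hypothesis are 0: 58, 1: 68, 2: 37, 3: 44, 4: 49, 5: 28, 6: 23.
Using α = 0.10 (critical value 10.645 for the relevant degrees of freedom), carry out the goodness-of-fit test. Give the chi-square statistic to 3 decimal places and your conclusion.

29.130; reject

cat         O        E   (O−E)²/E
0          31       58    12.5690
1          63       68     0.3676
2          42       37     0.6757
3          59       44     5.1136
4          41       49     1.3061
5          35       28     1.7500
6          36       23     7.3478
Sum = 29.130
df = 6. Since 29.130 > 10.645, we reject H₀.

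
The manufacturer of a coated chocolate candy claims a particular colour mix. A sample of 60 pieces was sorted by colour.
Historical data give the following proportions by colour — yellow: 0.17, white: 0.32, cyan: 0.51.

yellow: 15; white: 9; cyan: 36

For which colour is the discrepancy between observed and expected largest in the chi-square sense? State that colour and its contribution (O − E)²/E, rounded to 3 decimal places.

white, 5.419

Expected counts E_i = n·p_i: 60×0.17 = 10.2, 60×0.32 = 19.2, 60×0.51 = 30.6.
yellow: (15 − 10.2)²/10.2 = 23.04/10.2 = 2.2588
white: (9 − 19.2)²/19.2 = 104.04/19.2 = 5.4188
cyan: (36 − 30.6)²/30.6 = 29.16/30.6 = 0.9529
The largest term is for white: 5.419.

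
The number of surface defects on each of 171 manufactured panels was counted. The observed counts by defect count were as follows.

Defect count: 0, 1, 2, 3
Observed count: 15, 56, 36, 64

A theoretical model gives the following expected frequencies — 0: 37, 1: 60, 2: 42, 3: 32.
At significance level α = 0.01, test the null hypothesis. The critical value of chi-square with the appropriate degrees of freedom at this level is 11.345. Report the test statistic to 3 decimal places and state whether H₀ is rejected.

46.205; reject

cat         O        E   (O−E)²/E
0          15       37    13.0811
1          56       60     0.2667
2          36       42     0.8571
3          64       32    32.0000
Sum = 46.205
df = 3. Since 46.205 > 11.345, we reject H₀.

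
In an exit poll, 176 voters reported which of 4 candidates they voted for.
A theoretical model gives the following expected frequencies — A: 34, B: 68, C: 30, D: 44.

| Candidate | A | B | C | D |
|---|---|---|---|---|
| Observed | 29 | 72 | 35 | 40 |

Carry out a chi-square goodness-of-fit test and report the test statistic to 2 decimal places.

2.17

cat         O        E   (O−E)²/E
A          29       34      0.735
B          72       68      0.235
C          35       30      0.833
D          40       44      0.364
Sum = 2.17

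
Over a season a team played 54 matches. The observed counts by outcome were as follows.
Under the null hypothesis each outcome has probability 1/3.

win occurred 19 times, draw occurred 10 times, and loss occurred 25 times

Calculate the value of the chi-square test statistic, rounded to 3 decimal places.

Expected count for each of the 3 categories: 54/3 = 18.
χ² = (19−18)²/18 + (10−18)²/18 + (25−18)²/18
   = 0.0556 + 3.5556 + 2.7222
Sum = 6.333

6.333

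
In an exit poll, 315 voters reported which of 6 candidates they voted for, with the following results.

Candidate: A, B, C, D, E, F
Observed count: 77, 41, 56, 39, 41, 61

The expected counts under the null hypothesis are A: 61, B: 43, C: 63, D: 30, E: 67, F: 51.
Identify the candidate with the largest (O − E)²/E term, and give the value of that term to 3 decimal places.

A: (77 − 61)²/61 = 256/61 = 4.1967
B: (41 − 43)²/43 = 4/43 = 0.0930
C: (56 − 63)²/63 = 49/63 = 0.7778
D: (39 − 30)²/30 = 81/30 = 2.7000
E: (41 − 67)²/67 = 676/67 = 10.0896
F: (61 − 51)²/51 = 100/51 = 1.9608
The largest term is for E: 10.090.

E, 10.090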